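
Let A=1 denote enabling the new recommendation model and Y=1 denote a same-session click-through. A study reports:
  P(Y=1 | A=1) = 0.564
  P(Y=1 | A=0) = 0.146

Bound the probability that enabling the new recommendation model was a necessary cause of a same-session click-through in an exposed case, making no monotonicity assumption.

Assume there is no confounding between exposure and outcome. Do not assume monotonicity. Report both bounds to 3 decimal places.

Let p₁ = 0.564, p₀ = 0.146.
Under exogeneity alone the bounds on PN are max{0,(p₁−p₀)/p₁} ≤ PN ≤ min{1,(1−p₀)/p₁}.
  lower = (p₁ − p₀)/p₁ = 0.418 / 0.564 ≈ 0.7411
  upper = min{1, (1 − p₀)/p₁} = 0.854 / 0.564 ≈ 1.5142 → capped at 1

0.741 ≤ PN ≤ 1.000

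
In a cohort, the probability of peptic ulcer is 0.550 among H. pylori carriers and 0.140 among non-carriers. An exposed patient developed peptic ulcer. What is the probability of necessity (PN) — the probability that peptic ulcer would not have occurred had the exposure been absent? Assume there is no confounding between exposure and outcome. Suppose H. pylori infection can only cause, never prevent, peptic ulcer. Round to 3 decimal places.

PN ≈ 0.745

Let p₁ = 0.55, p₀ = 0.14.
Under exogeneity and monotonicity, PN = (p₁ − p₀) / p₁.
PN = (0.55 − 0.14) / 0.55 = 0.41 / 0.55 ≈ 0.7455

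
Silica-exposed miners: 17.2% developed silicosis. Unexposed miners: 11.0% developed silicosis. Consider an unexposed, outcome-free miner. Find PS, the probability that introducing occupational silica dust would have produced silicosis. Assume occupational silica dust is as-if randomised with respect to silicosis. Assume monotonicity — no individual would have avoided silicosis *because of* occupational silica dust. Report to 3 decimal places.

PS ≈ 0.070

p₁ = 0.172, p₀ = 0.11.
Under exogeneity and monotonicity, PS = (p₁ − p₀) / (1 − p₀).
PS = (0.172 − 0.11) / (1 − 0.11) = 0.062 / 0.89 ≈ 0.0697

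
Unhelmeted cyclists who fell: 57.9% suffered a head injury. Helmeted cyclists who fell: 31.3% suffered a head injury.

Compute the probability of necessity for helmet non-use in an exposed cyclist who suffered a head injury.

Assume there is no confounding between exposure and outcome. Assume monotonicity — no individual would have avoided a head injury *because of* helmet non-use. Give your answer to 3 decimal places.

PN ≈ 0.459

p₁ = 0.579, p₀ = 0.313.
Under exogeneity and monotonicity, PN = (p₁ − p₀) / p₁.
PN = (0.579 − 0.313) / 0.579 = 0.266 / 0.579 ≈ 0.4594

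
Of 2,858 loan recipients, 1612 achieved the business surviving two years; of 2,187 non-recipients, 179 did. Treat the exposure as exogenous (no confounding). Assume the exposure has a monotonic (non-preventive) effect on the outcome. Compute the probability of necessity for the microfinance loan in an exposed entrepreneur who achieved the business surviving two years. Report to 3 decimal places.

p₁ = P(outcome | exposed) = 1612/2858 = 0.56403
p₀ = P(outcome | unexposed) = 179/2187 = 0.081847
Under exogeneity and monotonicity, PN = (p₁ − p₀) / p₁.
PN = (0.56403 − 0.081847) / 0.56403 = 0.48218 / 0.56403 ≈ 0.8549

PN ≈ 0.855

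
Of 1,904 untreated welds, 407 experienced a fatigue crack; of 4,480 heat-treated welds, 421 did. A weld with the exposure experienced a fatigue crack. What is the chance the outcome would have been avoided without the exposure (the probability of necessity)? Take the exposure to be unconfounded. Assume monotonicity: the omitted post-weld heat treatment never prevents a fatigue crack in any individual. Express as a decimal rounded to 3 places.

p₁ = P(outcome | exposed) = 407/1904 = 0.21376
p₀ = P(outcome | unexposed) = 421/4480 = 0.093973
Under exogeneity and monotonicity, PN = (p₁ − p₀) / p₁.
PN = (0.21376 − 0.093973) / 0.21376 = 0.11979 / 0.21376 ≈ 0.5604

PN ≈ 0.560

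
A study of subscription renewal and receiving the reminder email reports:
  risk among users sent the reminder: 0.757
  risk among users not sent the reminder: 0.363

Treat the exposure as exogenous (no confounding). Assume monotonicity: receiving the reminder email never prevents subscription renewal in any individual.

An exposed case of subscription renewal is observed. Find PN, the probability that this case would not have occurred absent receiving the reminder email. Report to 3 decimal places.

Let p₁ = 0.757, p₀ = 0.363.
Under exogeneity and monotonicity, PN = (p₁ − p₀) / p₁.
PN = (0.757 − 0.363) / 0.757 = 0.394 / 0.757 ≈ 0.5205

PN ≈ 0.520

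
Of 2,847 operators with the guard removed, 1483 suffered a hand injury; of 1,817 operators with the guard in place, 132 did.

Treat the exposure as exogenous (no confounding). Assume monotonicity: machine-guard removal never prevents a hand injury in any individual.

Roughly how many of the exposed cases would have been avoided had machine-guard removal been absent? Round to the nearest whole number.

p₁ = P(outcome | exposed) = 1483/2847 = 0.5209
p₀ = P(outcome | unexposed) = 132/1817 = 0.072647
PN = (p₁ − p₀)/p₁ = (0.5209 − 0.072647) / 0.5209 ≈ 0.86053.
Attributable cases ≈ PN × (exposed cases) = 0.86053 × 1483 ≈ 1276.17.

about 1276 cases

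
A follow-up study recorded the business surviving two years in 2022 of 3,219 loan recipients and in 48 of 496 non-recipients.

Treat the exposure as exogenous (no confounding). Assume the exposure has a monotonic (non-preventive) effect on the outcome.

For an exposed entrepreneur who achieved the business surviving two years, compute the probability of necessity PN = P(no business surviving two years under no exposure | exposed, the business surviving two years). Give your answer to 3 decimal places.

PN ≈ 0.846

p₁ = P(outcome | exposed) = 2022/3219 = 0.62815
p₀ = P(outcome | unexposed) = 48/496 = 0.096774
Under exogeneity and monotonicity, PN = (p₁ − p₀) / p₁.
PN = (0.62815 − 0.096774) / 0.62815 = 0.53137 / 0.62815 ≈ 0.8459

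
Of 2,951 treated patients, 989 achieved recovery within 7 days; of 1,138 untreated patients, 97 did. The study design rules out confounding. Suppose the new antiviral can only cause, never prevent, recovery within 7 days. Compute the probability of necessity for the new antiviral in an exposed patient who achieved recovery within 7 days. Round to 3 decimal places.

p₁ = P(outcome | exposed) = 989/2951 = 0.33514
p₀ = P(outcome | unexposed) = 97/1138 = 0.085237
Under exogeneity and monotonicity, PN = (p₁ − p₀) / p₁.
PN = (0.33514 − 0.085237) / 0.33514 = 0.2499 / 0.33514 ≈ 0.7457

PN ≈ 0.746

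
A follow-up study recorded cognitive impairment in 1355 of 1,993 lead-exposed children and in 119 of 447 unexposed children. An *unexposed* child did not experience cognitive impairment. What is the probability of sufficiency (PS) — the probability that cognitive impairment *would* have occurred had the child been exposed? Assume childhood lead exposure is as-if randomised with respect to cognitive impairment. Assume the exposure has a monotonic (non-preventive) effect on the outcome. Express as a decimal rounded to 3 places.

PS ≈ 0.564

p₁ = P(outcome | exposed) = 1355/1993 = 0.67988
p₀ = P(outcome | unexposed) = 119/447 = 0.26622
Under exogeneity and monotonicity, PS = (p₁ − p₀) / (1 − p₀).
PS = (0.67988 − 0.26622) / (1 − 0.26622) = 0.41366 / 0.73378 ≈ 0.5637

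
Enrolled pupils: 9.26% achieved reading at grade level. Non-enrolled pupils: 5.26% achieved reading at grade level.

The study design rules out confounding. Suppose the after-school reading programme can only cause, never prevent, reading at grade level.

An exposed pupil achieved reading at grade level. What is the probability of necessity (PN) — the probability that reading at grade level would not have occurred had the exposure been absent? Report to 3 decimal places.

PN ≈ 0.432

p₁ = 0.0926, p₀ = 0.0526.
Under exogeneity and monotonicity, PN = (p₁ − p₀) / p₁.
PN = (0.0926 − 0.0526) / 0.0926 = 0.04 / 0.0926 ≈ 0.4320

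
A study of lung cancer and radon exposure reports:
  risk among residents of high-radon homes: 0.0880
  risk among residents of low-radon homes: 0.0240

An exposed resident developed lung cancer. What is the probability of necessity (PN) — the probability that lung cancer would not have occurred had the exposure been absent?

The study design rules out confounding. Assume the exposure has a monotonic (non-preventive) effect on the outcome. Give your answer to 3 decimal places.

Let p₁ = 0.088, p₀ = 0.024.
Under exogeneity and monotonicity, PN = (p₁ − p₀) / p₁.
PN = (0.088 − 0.024) / 0.088 = 0.064 / 0.088 ≈ 0.7273

PN ≈ 0.727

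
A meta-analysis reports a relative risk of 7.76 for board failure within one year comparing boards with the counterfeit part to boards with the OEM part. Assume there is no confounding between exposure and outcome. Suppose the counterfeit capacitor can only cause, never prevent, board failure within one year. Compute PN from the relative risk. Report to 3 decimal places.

Under exogeneity and monotonicity, PN = (RR − 1) / RR = 1 − 1/RR.
PN = (7.76 − 1) / 7.76 = 6.76 / 7.76 ≈ 0.8711

PN ≈ 0.871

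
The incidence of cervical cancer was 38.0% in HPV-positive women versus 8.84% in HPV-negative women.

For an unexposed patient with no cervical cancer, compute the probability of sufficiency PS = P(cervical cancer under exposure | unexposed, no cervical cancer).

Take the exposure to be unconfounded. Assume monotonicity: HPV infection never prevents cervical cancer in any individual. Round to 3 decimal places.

p₁ = 0.38, p₀ = 0.0884.
Under exogeneity and monotonicity, PS = (p₁ − p₀) / (1 − p₀).
PS = (0.38 − 0.0884) / (1 − 0.0884) = 0.2916 / 0.9116 ≈ 0.3199

PS ≈ 0.320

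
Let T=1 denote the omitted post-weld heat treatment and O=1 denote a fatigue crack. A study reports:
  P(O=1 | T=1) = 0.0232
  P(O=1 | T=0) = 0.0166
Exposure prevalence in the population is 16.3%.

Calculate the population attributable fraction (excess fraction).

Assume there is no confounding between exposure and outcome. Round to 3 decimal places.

Let p₁ = 0.0232, p₀ = 0.0166.
Overall risk P(Y=1) = π·p₁ + (1−π)·p₀ = 0.163×0.0232 + 0.837×0.0166 = 0.017676.
Under exogeneity, PAF = [P(Y=1) − p₀] / P(Y=1).
PAF = (0.017676 − 0.0166) / 0.017676 ≈ 0.0609

PAF ≈ 0.061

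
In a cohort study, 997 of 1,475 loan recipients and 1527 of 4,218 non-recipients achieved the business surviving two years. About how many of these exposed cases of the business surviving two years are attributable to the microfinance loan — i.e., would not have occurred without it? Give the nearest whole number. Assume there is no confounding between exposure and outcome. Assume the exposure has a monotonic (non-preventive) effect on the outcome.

about 463 cases

p₁ = P(outcome | exposed) = 997/1475 = 0.67593
p₀ = P(outcome | unexposed) = 1527/4218 = 0.36202
PN = (p₁ − p₀)/p₁ = (0.67593 − 0.36202) / 0.67593 ≈ 0.46441.
Attributable cases ≈ PN × (exposed cases) = 0.46441 × 997 ≈ 463.02.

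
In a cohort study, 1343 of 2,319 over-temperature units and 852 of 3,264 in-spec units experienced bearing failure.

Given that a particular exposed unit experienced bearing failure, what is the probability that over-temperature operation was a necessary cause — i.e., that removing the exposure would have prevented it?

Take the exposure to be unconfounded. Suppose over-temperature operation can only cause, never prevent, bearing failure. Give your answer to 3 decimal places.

PN ≈ 0.549

p₁ = P(outcome | exposed) = 1343/2319 = 0.57913
p₀ = P(outcome | unexposed) = 852/3264 = 0.26103
Under exogeneity and monotonicity, PN = (p₁ − p₀) / p₁.
PN = (0.57913 − 0.26103) / 0.57913 = 0.3181 / 0.57913 ≈ 0.5493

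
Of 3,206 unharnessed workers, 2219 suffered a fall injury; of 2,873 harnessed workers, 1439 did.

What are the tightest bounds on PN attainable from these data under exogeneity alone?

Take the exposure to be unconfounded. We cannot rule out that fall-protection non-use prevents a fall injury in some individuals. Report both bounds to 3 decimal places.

p₁ = P(outcome | exposed) = 2219/3206 = 0.69214
p₀ = P(outcome | unexposed) = 1439/2873 = 0.50087
Under exogeneity alone the bounds on PN are max{0,(p₁−p₀)/p₁} ≤ PN ≤ min{1,(1−p₀)/p₁}.
  lower = (p₁ − p₀)/p₁ = 0.19127 / 0.69214 ≈ 0.2763
  upper = min{1, (1 − p₀)/p₁} = 0.49913 / 0.69214 ≈ 0.7211

0.276 ≤ PN ≤ 0.721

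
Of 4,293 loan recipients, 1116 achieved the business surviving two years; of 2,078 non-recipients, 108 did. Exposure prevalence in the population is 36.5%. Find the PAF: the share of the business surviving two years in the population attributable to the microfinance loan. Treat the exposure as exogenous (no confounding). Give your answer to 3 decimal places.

p₁ = P(outcome | exposed) = 1116/4293 = 0.25996
p₀ = P(outcome | unexposed) = 108/2078 = 0.051973
Overall risk P(Y=1) = π·p₁ + (1−π)·p₀ = 0.365×0.25996 + 0.635×0.051973 = 0.12789.
Under exogeneity, PAF = [P(Y=1) − p₀] / P(Y=1).
PAF = (0.12789 − 0.051973) / 0.12789 ≈ 0.5936

PAF ≈ 0.594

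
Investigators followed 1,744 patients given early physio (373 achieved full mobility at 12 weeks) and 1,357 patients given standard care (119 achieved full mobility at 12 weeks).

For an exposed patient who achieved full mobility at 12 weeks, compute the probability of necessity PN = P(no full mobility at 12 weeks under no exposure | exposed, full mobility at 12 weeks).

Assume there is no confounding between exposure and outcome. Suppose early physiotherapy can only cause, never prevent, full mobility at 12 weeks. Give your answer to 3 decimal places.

PN ≈ 0.590

p₁ = P(outcome | exposed) = 373/1744 = 0.21388
p₀ = P(outcome | unexposed) = 119/1357 = 0.087693
Under exogeneity and monotonicity, PN = (p₁ − p₀) / p₁.
PN = (0.21388 − 0.087693) / 0.21388 = 0.12618 / 0.21388 ≈ 0.5900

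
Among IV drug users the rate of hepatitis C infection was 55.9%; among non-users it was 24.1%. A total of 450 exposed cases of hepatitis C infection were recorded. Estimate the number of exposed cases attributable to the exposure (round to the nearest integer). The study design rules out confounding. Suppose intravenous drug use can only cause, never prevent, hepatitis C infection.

about 256 cases

p₁ = 0.559, p₀ = 0.241.
PN = (p₁ − p₀)/p₁ = (0.559 − 0.241) / 0.559 ≈ 0.56887.
Attributable cases ≈ PN × (exposed cases) = 0.56887 × 450 ≈ 255.99.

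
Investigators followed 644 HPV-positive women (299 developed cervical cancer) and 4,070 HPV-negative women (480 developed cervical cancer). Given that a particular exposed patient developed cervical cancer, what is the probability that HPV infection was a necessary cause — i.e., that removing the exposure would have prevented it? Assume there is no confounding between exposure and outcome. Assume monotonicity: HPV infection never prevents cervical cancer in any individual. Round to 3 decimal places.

p₁ = P(outcome | exposed) = 299/644 = 0.46429
p₀ = P(outcome | unexposed) = 480/4070 = 0.11794
Under exogeneity and monotonicity, PN = (p₁ − p₀) / p₁.
PN = (0.46429 − 0.11794) / 0.46429 = 0.34635 / 0.46429 ≈ 0.7460

PN ≈ 0.746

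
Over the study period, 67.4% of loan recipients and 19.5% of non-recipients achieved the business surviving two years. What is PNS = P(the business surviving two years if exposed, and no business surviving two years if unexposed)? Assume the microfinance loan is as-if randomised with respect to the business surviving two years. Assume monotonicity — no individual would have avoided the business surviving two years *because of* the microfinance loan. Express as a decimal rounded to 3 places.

p₁ = 0.674, p₀ = 0.195.
Under exogeneity and monotonicity, PNS = p₁ − p₀.
PNS = 0.674 − 0.195 = 0.479

PNS ≈ 0.479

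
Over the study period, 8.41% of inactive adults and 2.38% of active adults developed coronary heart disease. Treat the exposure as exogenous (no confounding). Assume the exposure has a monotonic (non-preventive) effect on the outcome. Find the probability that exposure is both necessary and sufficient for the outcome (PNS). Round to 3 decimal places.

PNS ≈ 0.060

p₁ = 0.0841, p₀ = 0.0238.
Under exogeneity and monotonicity, PNS = p₁ − p₀.
PNS = 0.0841 − 0.0238 = 0.0603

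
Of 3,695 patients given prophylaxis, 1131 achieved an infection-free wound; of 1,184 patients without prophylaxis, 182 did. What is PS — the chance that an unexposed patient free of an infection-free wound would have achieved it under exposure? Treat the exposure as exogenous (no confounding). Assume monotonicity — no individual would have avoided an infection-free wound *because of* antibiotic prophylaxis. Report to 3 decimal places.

p₁ = P(outcome | exposed) = 1131/3695 = 0.30609
p₀ = P(outcome | unexposed) = 182/1184 = 0.15372
Under exogeneity and monotonicity, PS = (p₁ − p₀) / (1 − p₀).
PS = (0.30609 − 0.15372) / (1 − 0.15372) = 0.15237 / 0.84628 ≈ 0.1800

PS ≈ 0.180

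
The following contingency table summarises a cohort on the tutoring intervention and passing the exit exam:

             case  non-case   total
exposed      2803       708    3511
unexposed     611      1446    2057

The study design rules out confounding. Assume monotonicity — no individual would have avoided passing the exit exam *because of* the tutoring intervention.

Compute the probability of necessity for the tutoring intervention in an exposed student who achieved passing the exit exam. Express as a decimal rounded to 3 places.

PN ≈ 0.628

p₁ = P(outcome | exposed) = 2803/3511 = 0.79835
p₀ = P(outcome | unexposed) = 611/2057 = 0.29703
Under exogeneity and monotonicity, PN = (p₁ − p₀)/p₁.
PN = (0.79835 − 0.29703) / 0.79835 ≈ 0.6279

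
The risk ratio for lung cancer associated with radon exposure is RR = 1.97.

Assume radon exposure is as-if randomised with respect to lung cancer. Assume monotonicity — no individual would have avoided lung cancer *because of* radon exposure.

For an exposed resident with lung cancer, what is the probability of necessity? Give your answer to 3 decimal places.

Under exogeneity and monotonicity, PN = (RR − 1) / RR = 1 − 1/RR.
PN = (1.97 − 1) / 1.97 = 0.97 / 1.97 ≈ 0.4924

PN ≈ 0.492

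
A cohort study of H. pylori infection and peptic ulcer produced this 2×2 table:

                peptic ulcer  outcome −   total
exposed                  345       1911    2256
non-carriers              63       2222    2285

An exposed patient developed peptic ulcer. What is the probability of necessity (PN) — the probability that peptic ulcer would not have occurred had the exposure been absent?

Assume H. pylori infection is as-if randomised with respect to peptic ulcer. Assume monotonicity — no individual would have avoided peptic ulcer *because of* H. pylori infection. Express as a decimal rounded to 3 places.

PN ≈ 0.820

p₁ = P(outcome | exposed) = 345/2256 = 0.15293
p₀ = P(outcome | unexposed) = 63/2285 = 0.027571
Under exogeneity and monotonicity, PN = (p₁ − p₀)/p₁.
PN = (0.15293 − 0.027571) / 0.15293 ≈ 0.8197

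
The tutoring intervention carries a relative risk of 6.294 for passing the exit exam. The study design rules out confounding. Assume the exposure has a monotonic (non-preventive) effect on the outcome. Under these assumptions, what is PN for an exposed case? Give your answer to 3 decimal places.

Under exogeneity and monotonicity, PN = (RR − 1) / RR = 1 − 1/RR.
PN = (6.294 − 1) / 6.294 = 5.294 / 6.294 ≈ 0.8411

PN ≈ 0.841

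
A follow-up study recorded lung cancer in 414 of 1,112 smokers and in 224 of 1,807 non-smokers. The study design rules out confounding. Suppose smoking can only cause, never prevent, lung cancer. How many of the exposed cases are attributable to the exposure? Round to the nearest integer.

p₁ = P(outcome | exposed) = 414/1112 = 0.3723
p₀ = P(outcome | unexposed) = 224/1807 = 0.12396
PN = (p₁ − p₀)/p₁ = (0.3723 − 0.12396) / 0.3723 ≈ 0.66704.
Attributable cases ≈ PN × (exposed cases) = 0.66704 × 414 ≈ 276.15.

about 276 cases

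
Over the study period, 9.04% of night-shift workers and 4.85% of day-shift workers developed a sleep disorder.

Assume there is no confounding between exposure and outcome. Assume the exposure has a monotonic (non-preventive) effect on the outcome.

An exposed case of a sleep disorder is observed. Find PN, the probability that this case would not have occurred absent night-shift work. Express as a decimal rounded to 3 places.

PN ≈ 0.463

p₁ = 0.0904, p₀ = 0.0485.
Under exogeneity and monotonicity, PN = (p₁ − p₀) / p₁.
PN = (0.0904 − 0.0485) / 0.0904 = 0.0419 / 0.0904 ≈ 0.4635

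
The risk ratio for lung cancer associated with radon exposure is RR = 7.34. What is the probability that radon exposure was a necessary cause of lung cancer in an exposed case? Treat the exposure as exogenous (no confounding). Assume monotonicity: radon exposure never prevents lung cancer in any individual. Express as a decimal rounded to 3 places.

Under exogeneity and monotonicity, PN = (RR − 1) / RR = 1 − 1/RR.
PN = (7.34 − 1) / 7.34 = 6.34 / 7.34 ≈ 0.8638

PN ≈ 0.864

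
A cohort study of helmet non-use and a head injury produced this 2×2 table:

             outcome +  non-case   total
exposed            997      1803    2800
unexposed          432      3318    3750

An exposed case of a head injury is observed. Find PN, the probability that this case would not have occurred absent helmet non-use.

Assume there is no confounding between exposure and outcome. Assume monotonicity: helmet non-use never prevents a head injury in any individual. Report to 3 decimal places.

PN ≈ 0.676

p₁ = P(outcome | exposed) = 997/2800 = 0.35607
p₀ = P(outcome | unexposed) = 432/3750 = 0.1152
Under exogeneity and monotonicity, PN = (p₁ − p₀) / p₁.
PN = (0.35607 − 0.1152) / 0.35607 = 0.24087 / 0.35607 ≈ 0.6765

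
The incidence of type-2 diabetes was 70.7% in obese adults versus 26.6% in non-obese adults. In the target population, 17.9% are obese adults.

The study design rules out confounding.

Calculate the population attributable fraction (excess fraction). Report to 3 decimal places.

p₁ = 0.707, p₀ = 0.266.
Overall risk P(Y=1) = π·p₁ + (1−π)·p₀ = 0.179×0.707 + 0.821×0.266 = 0.34494.
Under exogeneity, PAF = [P(Y=1) − p₀] / P(Y=1).
PAF = (0.34494 − 0.266) / 0.34494 ≈ 0.2288

PAF ≈ 0.229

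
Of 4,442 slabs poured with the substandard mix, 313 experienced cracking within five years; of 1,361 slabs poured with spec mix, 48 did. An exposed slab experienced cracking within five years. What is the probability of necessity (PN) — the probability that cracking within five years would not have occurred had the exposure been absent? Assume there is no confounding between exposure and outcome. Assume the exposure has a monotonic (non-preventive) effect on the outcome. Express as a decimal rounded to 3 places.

PN ≈ 0.499

p₁ = P(outcome | exposed) = 313/4442 = 0.070464
p₀ = P(outcome | unexposed) = 48/1361 = 0.035268
Under exogeneity and monotonicity, PN = (p₁ − p₀) / p₁.
PN = (0.070464 − 0.035268) / 0.070464 = 0.035196 / 0.070464 ≈ 0.4995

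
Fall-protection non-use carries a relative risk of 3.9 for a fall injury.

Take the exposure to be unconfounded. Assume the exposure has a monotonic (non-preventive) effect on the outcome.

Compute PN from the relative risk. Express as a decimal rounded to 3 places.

Under exogeneity and monotonicity, PN = (RR − 1) / RR = 1 − 1/RR.
PN = (3.9 − 1) / 3.9 = 2.9 / 3.9 ≈ 0.7436

PN ≈ 0.744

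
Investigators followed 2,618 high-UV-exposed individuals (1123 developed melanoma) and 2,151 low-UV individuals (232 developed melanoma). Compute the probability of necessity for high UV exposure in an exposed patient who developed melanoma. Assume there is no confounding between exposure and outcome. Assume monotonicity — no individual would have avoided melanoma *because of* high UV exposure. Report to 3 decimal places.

PN ≈ 0.749

p₁ = P(outcome | exposed) = 1123/2618 = 0.42895
p₀ = P(outcome | unexposed) = 232/2151 = 0.10786
Under exogeneity and monotonicity, PN = (p₁ − p₀) / p₁.
PN = (0.42895 − 0.10786) / 0.42895 = 0.3211 / 0.42895 ≈ 0.7486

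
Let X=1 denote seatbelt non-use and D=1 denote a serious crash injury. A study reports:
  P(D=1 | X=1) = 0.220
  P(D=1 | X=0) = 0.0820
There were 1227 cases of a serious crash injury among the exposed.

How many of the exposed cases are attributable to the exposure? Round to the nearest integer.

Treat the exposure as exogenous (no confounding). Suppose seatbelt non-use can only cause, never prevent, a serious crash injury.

Let p₁ = 0.22, p₀ = 0.082.
PN = (p₁ − p₀)/p₁ = (0.22 − 0.082) / 0.22 ≈ 0.62727.
Attributable cases ≈ PN × (exposed cases) = 0.62727 × 1227 ≈ 769.66.

about 770 cases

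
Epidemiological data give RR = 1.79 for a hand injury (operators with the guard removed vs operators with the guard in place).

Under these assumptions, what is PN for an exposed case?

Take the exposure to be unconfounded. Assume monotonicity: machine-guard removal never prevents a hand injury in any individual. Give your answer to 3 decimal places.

PN ≈ 0.441

Under exogeneity and monotonicity, PN = (RR − 1) / RR = 1 − 1/RR.
PN = (1.79 − 1) / 1.79 = 0.79 / 1.79 ≈ 0.4413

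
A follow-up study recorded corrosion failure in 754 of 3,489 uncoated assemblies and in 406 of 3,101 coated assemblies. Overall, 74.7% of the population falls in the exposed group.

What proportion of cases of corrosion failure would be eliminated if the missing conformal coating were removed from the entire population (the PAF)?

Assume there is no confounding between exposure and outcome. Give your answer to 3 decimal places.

p₁ = P(outcome | exposed) = 754/3489 = 0.21611
p₀ = P(outcome | unexposed) = 406/3101 = 0.13093
Overall risk P(Y=1) = π·p₁ + (1−π)·p₀ = 0.747×0.21611 + 0.253×0.13093 = 0.19456.
Under exogeneity, PAF = [P(Y=1) − p₀] / P(Y=1).
PAF = (0.19456 − 0.13093) / 0.19456 ≈ 0.3271

PAF ≈ 0.327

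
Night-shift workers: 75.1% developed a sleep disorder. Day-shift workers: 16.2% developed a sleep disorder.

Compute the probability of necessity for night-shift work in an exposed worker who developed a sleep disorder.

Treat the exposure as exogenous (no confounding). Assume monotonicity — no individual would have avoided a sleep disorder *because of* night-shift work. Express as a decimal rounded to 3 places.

p₁ = 0.751, p₀ = 0.162.
Under exogeneity and monotonicity, PN = (p₁ − p₀) / p₁.
PN = (0.751 − 0.162) / 0.751 = 0.589 / 0.751 ≈ 0.7843

PN ≈ 0.784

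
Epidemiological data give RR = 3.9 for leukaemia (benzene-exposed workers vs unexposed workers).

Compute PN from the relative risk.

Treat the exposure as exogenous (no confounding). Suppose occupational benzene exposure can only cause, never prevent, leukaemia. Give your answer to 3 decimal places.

PN ≈ 0.744

Under exogeneity and monotonicity, PN = (RR − 1) / RR = 1 − 1/RR.
PN = (3.9 − 1) / 3.9 = 2.9 / 3.9 ≈ 0.7436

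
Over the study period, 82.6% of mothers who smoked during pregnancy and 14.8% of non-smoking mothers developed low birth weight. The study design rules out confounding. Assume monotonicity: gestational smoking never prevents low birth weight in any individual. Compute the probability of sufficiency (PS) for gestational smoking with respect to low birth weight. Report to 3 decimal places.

PS ≈ 0.796

p₁ = 0.826, p₀ = 0.148.
Under exogeneity and monotonicity, PS = (p₁ − p₀) / (1 − p₀).
PS = (0.826 − 0.148) / (1 − 0.148) = 0.678 / 0.852 ≈ 0.7958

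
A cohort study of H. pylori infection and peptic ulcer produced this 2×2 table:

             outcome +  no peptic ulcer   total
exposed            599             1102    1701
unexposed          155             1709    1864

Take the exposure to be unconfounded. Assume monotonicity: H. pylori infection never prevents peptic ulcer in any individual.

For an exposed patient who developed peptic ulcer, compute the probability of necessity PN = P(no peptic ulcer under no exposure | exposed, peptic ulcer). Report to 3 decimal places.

PN ≈ 0.764

p₁ = P(outcome | exposed) = 599/1701 = 0.35215
p₀ = P(outcome | unexposed) = 155/1864 = 0.083155
Under exogeneity and monotonicity, PN = (p₁ − p₀) / p₁.
PN = (0.35215 − 0.083155) / 0.35215 = 0.26899 / 0.35215 ≈ 0.7639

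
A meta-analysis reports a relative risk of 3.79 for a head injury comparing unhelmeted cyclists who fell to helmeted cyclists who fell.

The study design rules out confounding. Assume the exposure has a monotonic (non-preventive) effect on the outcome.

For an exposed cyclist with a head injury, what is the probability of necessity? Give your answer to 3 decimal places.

Under exogeneity and monotonicity, PN = (RR − 1) / RR = 1 − 1/RR.
PN = (3.79 − 1) / 3.79 = 2.79 / 3.79 ≈ 0.7361

PN ≈ 0.736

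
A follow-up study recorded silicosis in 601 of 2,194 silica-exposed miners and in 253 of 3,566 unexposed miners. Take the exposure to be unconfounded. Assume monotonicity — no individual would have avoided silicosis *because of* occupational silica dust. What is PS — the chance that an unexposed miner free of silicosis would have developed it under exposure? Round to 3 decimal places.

p₁ = P(outcome | exposed) = 601/2194 = 0.27393
p₀ = P(outcome | unexposed) = 253/3566 = 0.070948
Under exogeneity and monotonicity, PS = (p₁ − p₀) / (1 − p₀).
PS = (0.27393 − 0.070948) / (1 − 0.070948) = 0.20298 / 0.92905 ≈ 0.2185

PS ≈ 0.218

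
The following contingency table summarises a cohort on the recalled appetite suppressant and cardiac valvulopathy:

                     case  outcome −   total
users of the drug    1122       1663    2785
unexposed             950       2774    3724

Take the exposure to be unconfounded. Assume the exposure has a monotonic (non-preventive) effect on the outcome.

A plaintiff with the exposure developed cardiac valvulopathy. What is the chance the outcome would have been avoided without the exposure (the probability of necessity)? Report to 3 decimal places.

PN ≈ 0.367

p₁ = P(outcome | exposed) = 1122/2785 = 0.40287
p₀ = P(outcome | unexposed) = 950/3724 = 0.2551
Under exogeneity and monotonicity, PN = (p₁ − p₀)/p₁.
PN = (0.40287 − 0.2551) / 0.40287 ≈ 0.3668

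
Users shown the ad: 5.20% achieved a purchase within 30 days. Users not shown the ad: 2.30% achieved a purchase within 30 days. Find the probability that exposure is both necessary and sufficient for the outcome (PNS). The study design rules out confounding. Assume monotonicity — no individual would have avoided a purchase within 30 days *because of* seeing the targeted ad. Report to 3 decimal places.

p₁ = 0.052, p₀ = 0.023.
Under exogeneity and monotonicity, PNS = p₁ − p₀.
PNS = 0.052 − 0.023 = 0.029

PNS ≈ 0.029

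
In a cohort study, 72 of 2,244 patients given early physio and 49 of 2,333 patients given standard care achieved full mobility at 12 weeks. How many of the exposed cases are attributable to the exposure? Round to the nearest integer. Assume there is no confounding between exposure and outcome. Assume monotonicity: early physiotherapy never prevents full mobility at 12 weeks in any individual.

about 25 cases

p₁ = P(outcome | exposed) = 72/2244 = 0.032086
p₀ = P(outcome | unexposed) = 49/2333 = 0.021003
PN = (p₁ − p₀)/p₁ = (0.032086 − 0.021003) / 0.032086 ≈ 0.34541.
Attributable cases ≈ PN × (exposed cases) = 0.34541 × 72 ≈ 24.87.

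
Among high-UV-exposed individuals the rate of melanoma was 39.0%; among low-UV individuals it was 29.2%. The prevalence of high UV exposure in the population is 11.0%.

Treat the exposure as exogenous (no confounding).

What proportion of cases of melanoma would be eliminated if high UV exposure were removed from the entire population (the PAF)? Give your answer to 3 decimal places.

p₁ = 0.39, p₀ = 0.292.
Overall risk P(Y=1) = π·p₁ + (1−π)·p₀ = 0.11×0.39 + 0.89×0.292 = 0.30278.
Under exogeneity, PAF = [P(Y=1) − p₀] / P(Y=1).
PAF = (0.30278 − 0.292) / 0.30278 ≈ 0.0356

PAF ≈ 0.036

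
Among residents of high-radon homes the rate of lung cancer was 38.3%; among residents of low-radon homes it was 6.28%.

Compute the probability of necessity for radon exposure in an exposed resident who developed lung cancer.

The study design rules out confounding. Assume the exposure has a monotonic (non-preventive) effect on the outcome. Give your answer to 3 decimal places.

p₁ = 0.383, p₀ = 0.0628.
Under exogeneity and monotonicity, PN = (p₁ − p₀) / p₁.
PN = (0.383 − 0.0628) / 0.383 = 0.3202 / 0.383 ≈ 0.8360

PN ≈ 0.836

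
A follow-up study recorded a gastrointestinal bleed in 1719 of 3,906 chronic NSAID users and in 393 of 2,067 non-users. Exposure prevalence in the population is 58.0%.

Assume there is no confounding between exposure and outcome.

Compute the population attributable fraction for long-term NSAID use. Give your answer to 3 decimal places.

PAF ≈ 0.433

p₁ = P(outcome | exposed) = 1719/3906 = 0.44009
p₀ = P(outcome | unexposed) = 393/2067 = 0.19013
Overall risk P(Y=1) = π·p₁ + (1−π)·p₀ = 0.58×0.44009 + 0.42×0.19013 = 0.33511.
Under exogeneity, PAF = [P(Y=1) − p₀] / P(Y=1).
PAF = (0.33511 − 0.19013) / 0.33511 ≈ 0.4326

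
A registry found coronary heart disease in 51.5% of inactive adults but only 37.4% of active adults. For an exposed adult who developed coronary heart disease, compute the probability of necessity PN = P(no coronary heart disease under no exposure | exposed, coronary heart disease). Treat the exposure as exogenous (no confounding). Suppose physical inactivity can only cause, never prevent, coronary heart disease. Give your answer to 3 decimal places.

PN ≈ 0.274

p₁ = 0.515, p₀ = 0.374.
Under exogeneity and monotonicity, PN = (p₁ − p₀) / p₁.
PN = (0.515 − 0.374) / 0.515 = 0.141 / 0.515 ≈ 0.2738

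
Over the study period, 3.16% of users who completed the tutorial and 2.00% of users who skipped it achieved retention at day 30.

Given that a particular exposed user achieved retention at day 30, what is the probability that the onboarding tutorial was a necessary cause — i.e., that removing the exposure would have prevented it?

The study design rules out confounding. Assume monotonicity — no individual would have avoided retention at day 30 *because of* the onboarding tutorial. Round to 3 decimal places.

p₁ = 0.0316, p₀ = 0.02.
Under exogeneity and monotonicity, PN = (p₁ − p₀) / p₁.
PN = (0.0316 − 0.02) / 0.0316 = 0.0116 / 0.0316 ≈ 0.3671

PN ≈ 0.367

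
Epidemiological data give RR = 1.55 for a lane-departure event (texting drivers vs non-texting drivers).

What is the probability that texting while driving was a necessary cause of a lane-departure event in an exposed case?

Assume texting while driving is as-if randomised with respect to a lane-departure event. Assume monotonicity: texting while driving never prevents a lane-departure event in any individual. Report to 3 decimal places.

Under exogeneity and monotonicity, PN = (RR − 1) / RR = 1 − 1/RR.
PN = (1.55 − 1) / 1.55 = 0.55 / 1.55 ≈ 0.3548

PN ≈ 0.355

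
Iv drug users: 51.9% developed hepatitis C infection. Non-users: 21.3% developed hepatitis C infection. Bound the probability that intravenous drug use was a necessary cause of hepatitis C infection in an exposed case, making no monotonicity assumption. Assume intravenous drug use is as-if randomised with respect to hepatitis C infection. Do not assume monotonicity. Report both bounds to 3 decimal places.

p₁ = 0.519, p₀ = 0.213.
Under exogeneity alone the bounds on PN are max{0,(p₁−p₀)/p₁} ≤ PN ≤ min{1,(1−p₀)/p₁}.
  lower = (p₁ − p₀)/p₁ = 0.306 / 0.519 ≈ 0.5896
  upper = min{1, (1 − p₀)/p₁} = 0.787 / 0.519 ≈ 1.5164 → capped at 1

0.590 ≤ PN ≤ 1.000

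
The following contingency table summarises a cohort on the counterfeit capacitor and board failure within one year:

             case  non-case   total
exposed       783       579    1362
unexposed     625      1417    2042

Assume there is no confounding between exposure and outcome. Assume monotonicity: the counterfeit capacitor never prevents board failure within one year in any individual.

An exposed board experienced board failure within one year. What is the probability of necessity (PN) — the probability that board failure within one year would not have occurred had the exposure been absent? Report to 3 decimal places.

PN ≈ 0.468

p₁ = P(outcome | exposed) = 783/1362 = 0.57489
p₀ = P(outcome | unexposed) = 625/2042 = 0.30607
Under exogeneity and monotonicity, PN = (p₁ − p₀)/p₁.
PN = (0.57489 − 0.30607) / 0.57489 ≈ 0.4676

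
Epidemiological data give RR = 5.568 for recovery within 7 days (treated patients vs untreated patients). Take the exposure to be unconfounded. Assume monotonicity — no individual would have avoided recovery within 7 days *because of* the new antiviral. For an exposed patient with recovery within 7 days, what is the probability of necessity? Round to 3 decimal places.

PN ≈ 0.820

Under exogeneity and monotonicity, PN = (RR − 1) / RR = 1 − 1/RR.
PN = (5.568 − 1) / 5.568 = 4.568 / 5.568 ≈ 0.8204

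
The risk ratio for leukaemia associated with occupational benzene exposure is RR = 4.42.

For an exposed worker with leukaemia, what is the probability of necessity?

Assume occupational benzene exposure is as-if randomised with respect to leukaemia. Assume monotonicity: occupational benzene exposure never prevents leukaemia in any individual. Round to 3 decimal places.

Under exogeneity and monotonicity, PN = (RR − 1) / RR = 1 − 1/RR.
PN = (4.42 − 1) / 4.42 = 3.42 / 4.42 ≈ 0.7738

PN ≈ 0.774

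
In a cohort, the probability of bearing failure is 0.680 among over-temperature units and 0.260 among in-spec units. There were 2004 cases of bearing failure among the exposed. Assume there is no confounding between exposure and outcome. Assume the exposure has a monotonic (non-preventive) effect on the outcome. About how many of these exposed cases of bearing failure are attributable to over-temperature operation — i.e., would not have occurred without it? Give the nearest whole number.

about 1238 cases

Let p₁ = 0.68, p₀ = 0.26.
PN = (p₁ − p₀)/p₁ = (0.68 − 0.26) / 0.68 ≈ 0.61765.
Attributable cases ≈ PN × (exposed cases) = 0.61765 × 2004 ≈ 1237.76.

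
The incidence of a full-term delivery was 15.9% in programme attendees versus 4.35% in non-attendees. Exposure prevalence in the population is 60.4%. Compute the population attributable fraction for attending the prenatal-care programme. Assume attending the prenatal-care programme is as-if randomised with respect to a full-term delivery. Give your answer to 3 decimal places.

PAF ≈ 0.616

p₁ = 0.159, p₀ = 0.0435.
Overall risk P(Y=1) = π·p₁ + (1−π)·p₀ = 0.604×0.159 + 0.396×0.0435 = 0.11326.
Under exogeneity, PAF = [P(Y=1) − p₀] / P(Y=1).
PAF = (0.11326 − 0.0435) / 0.11326 ≈ 0.6159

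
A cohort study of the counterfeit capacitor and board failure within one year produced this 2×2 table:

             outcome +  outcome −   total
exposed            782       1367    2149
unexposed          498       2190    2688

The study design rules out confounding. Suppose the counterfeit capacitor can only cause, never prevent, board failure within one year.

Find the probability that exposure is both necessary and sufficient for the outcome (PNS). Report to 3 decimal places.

PNS ≈ 0.179

p₁ = P(outcome | exposed) = 782/2149 = 0.36389
p₀ = P(outcome | unexposed) = 498/2688 = 0.18527
Under exogeneity and monotonicity, PNS = p₁ − p₀.
PNS = 0.36389 − 0.18527 = 0.17862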